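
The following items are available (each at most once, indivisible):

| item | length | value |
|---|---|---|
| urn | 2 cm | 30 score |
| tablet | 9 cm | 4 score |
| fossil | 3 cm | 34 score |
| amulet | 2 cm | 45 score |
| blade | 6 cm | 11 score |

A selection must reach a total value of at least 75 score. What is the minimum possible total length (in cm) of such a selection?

4

Subsets with value ≥ 75, sorted by total length:
- urn+amulet: length 4, value 75
- fossil+amulet: length 5, value 79
- urn+fossil+amulet: length 7, value 109
- urn+amulet+blade: length 10, value 86
Minimum length: 4 cm.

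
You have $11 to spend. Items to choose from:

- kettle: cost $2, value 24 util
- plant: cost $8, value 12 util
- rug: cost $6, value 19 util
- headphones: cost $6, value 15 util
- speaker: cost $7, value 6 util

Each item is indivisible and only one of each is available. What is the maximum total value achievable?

43 util

Check high-value combinations within $11:
- kettle+rug: cost 2+6=8, value 24+19=43
- kettle+headphones: cost 2+6=8, value 24+15=39
- kettle+plant: cost 2+8=10, value 24+12=36
Best: 43 util.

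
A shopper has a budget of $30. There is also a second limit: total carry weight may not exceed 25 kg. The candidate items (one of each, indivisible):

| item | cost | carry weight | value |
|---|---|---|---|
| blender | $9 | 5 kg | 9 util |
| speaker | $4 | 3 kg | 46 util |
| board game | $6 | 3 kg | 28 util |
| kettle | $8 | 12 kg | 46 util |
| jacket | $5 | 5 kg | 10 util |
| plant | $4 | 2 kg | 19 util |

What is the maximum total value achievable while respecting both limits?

149 util

Feasible sets respecting both limits:
- speaker+board game+kettle+jacket+plant: cost 27, carry weight 25, value 149
- speaker+board game+kettle+plant: cost 22, carry weight 20, value 139
- speaker+board game+kettle+jacket: cost 23, carry weight 23, value 130
- blender+speaker+board game+kettle: cost 27, carry weight 23, value 129
Best: 149 util.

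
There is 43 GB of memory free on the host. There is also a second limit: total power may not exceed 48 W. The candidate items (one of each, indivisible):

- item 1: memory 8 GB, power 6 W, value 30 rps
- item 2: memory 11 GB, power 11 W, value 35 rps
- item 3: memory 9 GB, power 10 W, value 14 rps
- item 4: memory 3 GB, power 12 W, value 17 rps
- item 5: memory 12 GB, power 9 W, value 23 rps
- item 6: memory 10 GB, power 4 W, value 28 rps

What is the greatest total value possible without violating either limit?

124 rps

Feasible sets respecting both limits:
- item 1+item 2+item 3+item 4+item 6: memory 41, power 43, value 124
- item 1+item 2+item 3+item 4+item 5: memory 43, power 48, value 119
- item 1+item 2+item 5+item 6: memory 41, power 30, value 116
Best: 124 rps.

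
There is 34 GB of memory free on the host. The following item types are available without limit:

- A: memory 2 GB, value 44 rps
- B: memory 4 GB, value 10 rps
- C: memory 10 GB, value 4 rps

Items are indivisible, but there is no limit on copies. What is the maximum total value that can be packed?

748 rps

Best value-per-unit is A at 44/2, and filling with it alone uses memory 17×2=34. No mix of the others beats 17×44 = 748.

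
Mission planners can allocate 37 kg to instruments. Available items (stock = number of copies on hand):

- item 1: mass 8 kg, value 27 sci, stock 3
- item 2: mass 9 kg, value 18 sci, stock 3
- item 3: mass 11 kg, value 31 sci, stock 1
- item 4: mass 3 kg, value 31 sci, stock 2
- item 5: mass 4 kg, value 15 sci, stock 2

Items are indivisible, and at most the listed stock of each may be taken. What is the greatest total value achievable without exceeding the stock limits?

Best selections within mass 37 and stock limits:
- 2×item 1 + 1×item 3 + 2×item 4 + 1×item 5: mass 37, value 162
- 3×item 1 + 2×item 4 + 1×item 5: mass 34, value 158
- 1×item 1 + 1×item 3 + 2×item 4 + 2×item 5: mass 33, value 150
Best: 162 sci.

162 sci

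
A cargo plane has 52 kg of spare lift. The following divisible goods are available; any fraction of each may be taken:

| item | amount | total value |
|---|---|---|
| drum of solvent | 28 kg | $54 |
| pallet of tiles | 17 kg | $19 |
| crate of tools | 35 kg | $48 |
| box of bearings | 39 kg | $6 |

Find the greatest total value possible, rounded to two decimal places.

Take in order of value per unit:
- drum of solvent (54/28 per unit): all 28 → value 54, running total 54.00
- crate of tools (48/35 per unit): 24 of 35 → value 24×48/35 = 32.9143, running total 86.91
Total 86.91.

86.91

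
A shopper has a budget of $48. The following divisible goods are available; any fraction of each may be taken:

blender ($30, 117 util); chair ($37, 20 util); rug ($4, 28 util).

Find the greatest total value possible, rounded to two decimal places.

152.57

Take in order of value per unit:
- rug (28/4 per unit): all 4 → value 28, running total 28.00
- blender (117/30 per unit): all 30 → value 117, running total 145.00
- chair (20/37 per unit): 14 of 37 → value 14×20/37 = 7.5676, running total 152.57
Total 152.57.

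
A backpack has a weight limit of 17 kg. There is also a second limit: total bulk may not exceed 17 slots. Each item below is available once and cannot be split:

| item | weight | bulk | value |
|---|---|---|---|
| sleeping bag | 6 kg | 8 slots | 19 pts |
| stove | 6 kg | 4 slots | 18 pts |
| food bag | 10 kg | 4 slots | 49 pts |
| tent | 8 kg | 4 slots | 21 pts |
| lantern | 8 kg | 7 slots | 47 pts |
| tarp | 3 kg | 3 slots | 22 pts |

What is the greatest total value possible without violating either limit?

Feasible sets respecting both limits:
- stove+lantern+tarp: weight 17, bulk 14, value 87
- food bag+tarp: weight 13, bulk 7, value 71
- lantern+tarp: weight 11, bulk 10, value 69
Best: 87 pts.

87 pts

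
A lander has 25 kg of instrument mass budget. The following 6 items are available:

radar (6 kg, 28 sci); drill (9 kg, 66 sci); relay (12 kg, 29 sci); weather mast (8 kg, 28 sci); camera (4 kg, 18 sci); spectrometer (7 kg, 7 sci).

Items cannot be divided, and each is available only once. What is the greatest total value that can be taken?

122 sci

Check high-value combinations within 25 kg:
- radar+drill+weather mast: mass 6+9+8=23, value 28+66+28=122
- drill+relay+camera: mass 9+12+4=25, value 66+29+18=113
- radar+drill+camera: mass 6+9+4=19, value 28+66+18=112
- drill+weather mast+camera: mass 9+8+4=21, value 66+28+18=112
Best: 122 sci.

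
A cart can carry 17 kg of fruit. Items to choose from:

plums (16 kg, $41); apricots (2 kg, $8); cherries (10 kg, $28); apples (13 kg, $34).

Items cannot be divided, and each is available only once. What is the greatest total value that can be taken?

Check high-value combinations within 17 kg:
- apricots+apples: weight 2+13=15, value 8+34=42
- plums: weight 16, value 41
- apricots+cherries: weight 2+10=12, value 8+28=36
Best: $42.

$42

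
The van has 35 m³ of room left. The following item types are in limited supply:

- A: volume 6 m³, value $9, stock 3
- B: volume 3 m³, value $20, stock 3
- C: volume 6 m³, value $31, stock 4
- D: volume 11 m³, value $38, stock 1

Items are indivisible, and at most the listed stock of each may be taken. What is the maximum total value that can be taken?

Best selections within volume 35 and stock limits:
- 3×B + 4×C: volume 33, value 184
- 2×B + 3×C + 1×D: volume 35, value 171
Best: $184.

$184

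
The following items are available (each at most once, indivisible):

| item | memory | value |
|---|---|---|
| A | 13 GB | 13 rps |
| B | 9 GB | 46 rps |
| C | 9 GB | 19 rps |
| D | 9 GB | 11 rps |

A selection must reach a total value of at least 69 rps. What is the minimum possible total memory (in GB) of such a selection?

Subsets with value ≥ 69, sorted by total memory:
- B+C+D: memory 27, value 76
- A+B+C: memory 31, value 78
Minimum memory: 27 GB.

27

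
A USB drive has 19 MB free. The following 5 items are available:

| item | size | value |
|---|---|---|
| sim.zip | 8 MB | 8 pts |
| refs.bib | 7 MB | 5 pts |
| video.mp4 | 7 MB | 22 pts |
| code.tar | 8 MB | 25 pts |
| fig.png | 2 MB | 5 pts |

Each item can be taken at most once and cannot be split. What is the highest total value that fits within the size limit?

Check high-value combinations within 19 MB:
- video.mp4+code.tar+fig.png: size 7+8+2=17, value 22+25+5=52
- video.mp4+code.tar: size 7+8=15, value 22+25=47
- sim.zip+code.tar+fig.png: size 8+8+2=18, value 8+25+5=38
Best: 52 pts.

52 pts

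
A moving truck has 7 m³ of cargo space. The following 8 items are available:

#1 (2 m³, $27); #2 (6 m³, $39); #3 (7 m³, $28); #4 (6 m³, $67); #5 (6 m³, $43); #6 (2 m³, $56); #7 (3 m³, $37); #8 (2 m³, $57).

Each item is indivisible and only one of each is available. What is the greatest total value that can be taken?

$150

This is a 0/1 knapsack; check combinations near the capacity.
- #6+#7+#8: volume 2+3+2=7, value 56+37+57=150
- #1+#6+#8: volume 2+2+2=6, value 27+56+57=140
- #1+#7+#8: volume 2+3+2=7, value 27+37+57=121
Best: $150.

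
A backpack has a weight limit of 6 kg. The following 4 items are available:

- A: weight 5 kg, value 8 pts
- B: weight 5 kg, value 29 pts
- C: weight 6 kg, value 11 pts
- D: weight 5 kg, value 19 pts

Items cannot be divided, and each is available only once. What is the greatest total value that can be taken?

29 pts

Check high-value combinations within 6 kg:
- B: weight 5, value 29
- D: weight 5, value 19
- C: weight 6, value 11
- A: weight 5, value 8
Best: 29 pts.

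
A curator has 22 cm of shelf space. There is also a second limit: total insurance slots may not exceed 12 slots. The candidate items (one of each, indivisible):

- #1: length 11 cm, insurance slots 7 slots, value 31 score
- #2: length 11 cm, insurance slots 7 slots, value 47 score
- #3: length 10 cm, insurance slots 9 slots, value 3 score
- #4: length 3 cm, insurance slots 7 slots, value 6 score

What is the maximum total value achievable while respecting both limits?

47 score

Feasible sets respecting both limits:
- #2: length 11, insurance slots 7, value 47
- #1: length 11, insurance slots 7, value 31
- #4: length 3, insurance slots 7, value 6
Best: 47 score.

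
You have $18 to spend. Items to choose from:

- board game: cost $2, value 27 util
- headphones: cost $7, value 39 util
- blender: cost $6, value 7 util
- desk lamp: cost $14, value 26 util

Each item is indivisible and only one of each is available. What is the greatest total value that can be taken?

Check high-value combinations within $18:
- board game+headphones+blender: cost 2+7+6=15, value 27+39+7=73
- board game+headphones: cost 2+7=9, value 27+39=66
- board game+desk lamp: cost 2+14=16, value 27+26=53
Best: 73 util.

73 util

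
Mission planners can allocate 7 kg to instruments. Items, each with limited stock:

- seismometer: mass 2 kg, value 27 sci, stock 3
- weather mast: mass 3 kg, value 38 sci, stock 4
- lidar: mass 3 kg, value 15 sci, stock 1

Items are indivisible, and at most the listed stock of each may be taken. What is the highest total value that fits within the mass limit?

92 sci

Top feasible selections:
- 2×seismometer + 1×weather mast: mass 7, value 92
- 3×seismometer: mass 6, value 81
Best: 92 sci.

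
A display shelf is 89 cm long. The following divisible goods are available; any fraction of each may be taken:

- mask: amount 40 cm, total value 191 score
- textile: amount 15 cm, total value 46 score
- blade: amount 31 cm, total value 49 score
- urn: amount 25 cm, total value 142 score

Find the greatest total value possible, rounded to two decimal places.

Take in order of value per unit:
- urn (142/25 per unit): all 25 → value 142, running total 142.00
- mask (191/40 per unit): all 40 → value 191, running total 333.00
- textile (46/15 per unit): all 15 → value 46, running total 379.00
- blade (49/31 per unit): 9 of 31 → value 9×49/31 = 14.2258, running total 393.23
Total 393.23.

393.23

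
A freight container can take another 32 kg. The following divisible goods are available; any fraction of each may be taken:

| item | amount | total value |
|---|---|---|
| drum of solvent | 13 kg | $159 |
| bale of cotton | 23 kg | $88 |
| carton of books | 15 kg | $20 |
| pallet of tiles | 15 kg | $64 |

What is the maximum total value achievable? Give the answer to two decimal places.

Take in order of value per unit:
- drum of solvent (159/13 per unit): all 13 → value 159, running total 159.00
- pallet of tiles (64/15 per unit): all 15 → value 64, running total 223.00
- bale of cotton (88/23 per unit): 4 of 23 → value 4×88/23 = 15.3043, running total 238.30
Total 238.30.

238.30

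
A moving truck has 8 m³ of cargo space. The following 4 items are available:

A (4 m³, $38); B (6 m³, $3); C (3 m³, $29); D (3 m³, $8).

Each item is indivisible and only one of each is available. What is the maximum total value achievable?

Check high-value combinations within 8 m³:
- A+C: volume 4+3=7, value 38+29=67
- A+D: volume 4+3=7, value 38+8=46
- A: volume 4, value 38
- C+D: volume 3+3=6, value 29+8=37
- C: volume 3, value 29
Best: $67.

$67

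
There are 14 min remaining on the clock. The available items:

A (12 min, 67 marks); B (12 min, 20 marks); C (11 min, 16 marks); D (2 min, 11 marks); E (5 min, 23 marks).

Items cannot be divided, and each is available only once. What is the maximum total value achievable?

78 marks

This is a 0/1 knapsack; check combinations near the capacity.
- A+D: time 12+2=14, value 67+11=78
- A: time 12, value 67
- D+E: time 2+5=7, value 11+23=34
- B+D: time 12+2=14, value 20+11=31
- C+D: time 11+2=13, value 16+11=27
Best: 78 marks.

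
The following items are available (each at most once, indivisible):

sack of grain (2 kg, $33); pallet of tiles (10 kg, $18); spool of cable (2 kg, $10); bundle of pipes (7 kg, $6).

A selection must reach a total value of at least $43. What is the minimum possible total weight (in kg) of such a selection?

4

Subsets with value ≥ 43, sorted by total weight:
- sack of grain+spool of cable: weight 4, value 43
- sack of grain+spool of cable+bundle of pipes: weight 11, value 49
Minimum weight: 4 kg.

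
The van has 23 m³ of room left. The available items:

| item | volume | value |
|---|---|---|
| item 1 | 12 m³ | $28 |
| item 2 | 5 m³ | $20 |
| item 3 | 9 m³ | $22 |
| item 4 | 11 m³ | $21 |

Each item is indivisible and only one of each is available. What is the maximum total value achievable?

$50

Check high-value combinations within 23 m³:
- item 1+item 3: volume 12+9=21, value 28+22=50
- item 1+item 4: volume 12+11=23, value 28+21=49
- item 1+item 2: volume 12+5=17, value 28+20=48
- item 3+item 4: volume 9+11=20, value 22+21=43
- item 2+item 3: volume 5+9=14, value 20+22=42
Best: $50.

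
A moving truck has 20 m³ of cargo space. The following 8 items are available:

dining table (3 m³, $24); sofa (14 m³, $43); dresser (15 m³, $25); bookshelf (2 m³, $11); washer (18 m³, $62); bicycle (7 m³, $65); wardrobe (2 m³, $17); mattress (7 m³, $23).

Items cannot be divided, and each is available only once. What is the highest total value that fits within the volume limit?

$129

Check high-value combinations within 20 m³:
- dining table+bicycle+wardrobe+mattress: volume 3+7+2+7=19, value 24+65+17+23=129
- dining table+bookshelf+bicycle+mattress: volume 3+2+7+7=19, value 24+11+65+23=123
- dining table+bookshelf+bicycle+wardrobe: volume 3+2+7+2=14, value 24+11+65+17=117
- bookshelf+bicycle+wardrobe+mattress: volume 2+7+2+7=18, value 11+65+17+23=116
Best: $129.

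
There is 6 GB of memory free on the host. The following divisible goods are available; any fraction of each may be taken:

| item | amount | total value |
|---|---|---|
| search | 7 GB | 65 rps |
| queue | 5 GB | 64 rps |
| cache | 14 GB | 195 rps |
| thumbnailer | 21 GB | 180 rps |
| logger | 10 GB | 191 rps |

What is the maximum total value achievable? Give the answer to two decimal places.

Take in order of value per unit:
- logger (191/10 per unit): 6 of 10 → value 6×191/10 = 114.6000, running total 114.60
Total 114.60.

114.60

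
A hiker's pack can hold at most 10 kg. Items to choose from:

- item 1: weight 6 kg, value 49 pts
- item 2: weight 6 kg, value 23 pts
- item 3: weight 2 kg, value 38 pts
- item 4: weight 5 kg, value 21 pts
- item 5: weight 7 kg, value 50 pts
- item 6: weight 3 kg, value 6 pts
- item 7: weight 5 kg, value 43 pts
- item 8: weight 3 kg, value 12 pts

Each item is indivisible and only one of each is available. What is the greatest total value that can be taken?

Check high-value combinations within 10 kg:
- item 3+item 7+item 8: weight 2+5+3=10, value 38+43+12=93
- item 3+item 5: weight 2+7=9, value 38+50=88
- item 1+item 3: weight 6+2=8, value 49+38=87
Best: 93 pts.

93 pts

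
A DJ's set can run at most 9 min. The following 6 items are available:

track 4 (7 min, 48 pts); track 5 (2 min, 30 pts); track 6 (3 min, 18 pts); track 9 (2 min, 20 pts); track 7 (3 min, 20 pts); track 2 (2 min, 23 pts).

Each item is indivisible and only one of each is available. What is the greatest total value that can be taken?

Check high-value combinations within 9 min:
- track 5+track 9+track 7+track 2: duration 2+2+3+2=9, value 30+20+20+23=93
- track 5+track 6+track 9+track 2: duration 2+3+2+2=9, value 30+18+20+23=91
- track 4+track 5: duration 7+2=9, value 48+30=78
- track 5+track 9+track 2: duration 2+2+2=6, value 30+20+23=73
- track 5+track 7+track 2: duration 2+3+2=7, value 30+20+23=73
Best: 93 pts.

93 pts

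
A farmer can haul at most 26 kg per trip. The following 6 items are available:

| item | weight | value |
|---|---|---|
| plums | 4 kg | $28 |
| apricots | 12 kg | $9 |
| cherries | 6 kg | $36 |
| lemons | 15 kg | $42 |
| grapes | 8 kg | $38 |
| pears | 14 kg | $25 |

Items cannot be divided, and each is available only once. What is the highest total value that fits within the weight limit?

$106

Check high-value combinations within 26 kg:
- plums+cherries+lemons: weight 4+6+15=25, value 28+36+42=106
- plums+cherries+grapes: weight 4+6+8=18, value 28+36+38=102
- plums+grapes+pears: weight 4+8+14=26, value 28+38+25=91
- plums+cherries+pears: weight 4+6+14=24, value 28+36+25=89
- apricots+cherries+grapes: weight 12+6+8=26, value 9+36+38=83
Best: $106.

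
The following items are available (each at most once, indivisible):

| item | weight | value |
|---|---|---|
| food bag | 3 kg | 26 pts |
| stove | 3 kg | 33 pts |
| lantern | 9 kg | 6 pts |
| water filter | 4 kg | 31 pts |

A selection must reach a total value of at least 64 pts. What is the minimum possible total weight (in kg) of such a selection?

Subsets with value ≥ 64, sorted by total weight:
- stove+water filter: weight 7, value 64
- food bag+stove+water filter: weight 10, value 90
- food bag+stove+lantern: weight 15, value 65
Minimum weight: 7 kg.

7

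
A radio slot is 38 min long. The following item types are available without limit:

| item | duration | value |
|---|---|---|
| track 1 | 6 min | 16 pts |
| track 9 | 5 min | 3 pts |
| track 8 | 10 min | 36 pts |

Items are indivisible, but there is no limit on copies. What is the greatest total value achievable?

124 pts

Best value-per-unit is track 8 at 36/10; filling with it alone gives 3×36 = 108.
Optimal mix: 1×track 1 + 3×track 8 → duration 36, value 124.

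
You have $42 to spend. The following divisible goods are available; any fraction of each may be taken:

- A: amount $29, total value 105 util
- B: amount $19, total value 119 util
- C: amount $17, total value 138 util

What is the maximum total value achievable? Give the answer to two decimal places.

Take in order of value per unit:
- C (138/17 per unit): all 17 → value 138, running total 138.00
- B (119/19 per unit): all 19 → value 119, running total 257.00
- A (105/29 per unit): 6 of 29 → value 6×105/29 = 21.7241, running total 278.72
Total 278.72.

278.72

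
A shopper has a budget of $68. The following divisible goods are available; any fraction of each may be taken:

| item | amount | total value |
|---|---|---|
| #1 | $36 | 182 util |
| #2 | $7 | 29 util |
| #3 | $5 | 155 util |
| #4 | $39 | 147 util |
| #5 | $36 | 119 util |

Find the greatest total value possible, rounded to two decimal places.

Take in order of value per unit:
- #3 (155/5 per unit): all 5 → value 155, running total 155.00
- #1 (182/36 per unit): all 36 → value 182, running total 337.00
- #2 (29/7 per unit): all 7 → value 29, running total 366.00
- #4 (147/39 per unit): 20 of 39 → value 20×147/39 = 75.3846, running total 441.38
Total 441.38.

441.38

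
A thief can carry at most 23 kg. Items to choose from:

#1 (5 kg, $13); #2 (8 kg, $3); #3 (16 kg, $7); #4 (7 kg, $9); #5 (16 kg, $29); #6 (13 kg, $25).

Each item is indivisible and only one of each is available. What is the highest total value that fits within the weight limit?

Check high-value combinations within 23 kg:
- #1+#5: weight 5+16=21, value 13+29=42
- #1+#6: weight 5+13=18, value 13+25=38
- #4+#5: weight 7+16=23, value 9+29=38
Best: $42.

$42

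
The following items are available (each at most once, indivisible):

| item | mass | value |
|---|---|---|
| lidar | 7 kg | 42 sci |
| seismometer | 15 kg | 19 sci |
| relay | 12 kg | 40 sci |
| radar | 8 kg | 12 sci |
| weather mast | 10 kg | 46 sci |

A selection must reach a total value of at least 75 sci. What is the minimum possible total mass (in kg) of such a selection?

17

Subsets with value ≥ 75, sorted by total mass:
- lidar+weather mast: mass 17, value 88
- lidar+relay: mass 19, value 82
- relay+weather mast: mass 22, value 86
Minimum mass: 17 kg.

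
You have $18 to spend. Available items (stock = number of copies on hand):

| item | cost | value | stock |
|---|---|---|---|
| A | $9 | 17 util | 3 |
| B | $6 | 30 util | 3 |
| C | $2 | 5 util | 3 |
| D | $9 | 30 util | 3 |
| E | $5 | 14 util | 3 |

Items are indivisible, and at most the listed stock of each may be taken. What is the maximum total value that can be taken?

90 util

Best selections within cost 18 and stock limits:
- 3×B: cost 18, value 90
- 2×B + 3×C: cost 18, value 75
- 2×B + 1×E: cost 17, value 74
- 2×B + 2×C: cost 16, value 70
Best: 90 util.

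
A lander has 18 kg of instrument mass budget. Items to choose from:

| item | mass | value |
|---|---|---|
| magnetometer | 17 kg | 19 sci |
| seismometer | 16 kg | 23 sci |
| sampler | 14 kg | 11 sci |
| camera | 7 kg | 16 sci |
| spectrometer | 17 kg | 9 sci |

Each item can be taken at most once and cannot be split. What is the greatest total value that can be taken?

Check high-value combinations within 18 kg:
- seismometer: mass 16, value 23
- magnetometer: mass 17, value 19
- camera: mass 7, value 16
- sampler: mass 14, value 11
Best: 23 sci.

23 sci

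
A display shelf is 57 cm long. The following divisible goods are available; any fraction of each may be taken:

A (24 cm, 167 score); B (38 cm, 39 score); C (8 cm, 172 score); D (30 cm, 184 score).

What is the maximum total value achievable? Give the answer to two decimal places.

Take in order of value per unit:
- C (172/8 per unit): all 8 → value 172, running total 172.00
- A (167/24 per unit): all 24 → value 167, running total 339.00
- D (184/30 per unit): 25 of 30 → value 25×184/30 = 153.3333, running total 492.33
Total 492.33.

492.33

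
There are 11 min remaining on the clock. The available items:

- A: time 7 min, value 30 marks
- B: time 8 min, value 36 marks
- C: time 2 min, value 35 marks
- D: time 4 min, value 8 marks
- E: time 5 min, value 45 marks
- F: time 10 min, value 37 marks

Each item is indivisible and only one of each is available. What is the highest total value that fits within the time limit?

88 marks

This is a 0/1 knapsack; check combinations near the capacity.
- C+D+E: time 2+4+5=11, value 35+8+45=88
- C+E: time 2+5=7, value 35+45=80
- B+C: time 8+2=10, value 36+35=71
Best: 88 marks.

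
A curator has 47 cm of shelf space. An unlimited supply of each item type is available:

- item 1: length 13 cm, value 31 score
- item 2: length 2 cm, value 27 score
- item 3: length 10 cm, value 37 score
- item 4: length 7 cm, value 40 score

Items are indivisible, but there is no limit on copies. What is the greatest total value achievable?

621 score

Best value-per-unit is item 2 at 27/2, and filling with it alone uses length 23×2=46. No mix of the others beats 23×27 = 621.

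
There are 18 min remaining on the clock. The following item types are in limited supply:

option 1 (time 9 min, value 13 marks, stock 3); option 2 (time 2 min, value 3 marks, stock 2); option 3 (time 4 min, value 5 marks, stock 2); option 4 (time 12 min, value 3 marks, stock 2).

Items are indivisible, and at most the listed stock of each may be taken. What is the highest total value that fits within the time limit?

26 marks

Best selections within time 18 and stock limits:
- 2×option 1: time 18, value 26
- 1×option 1 + 2×option 2 + 1×option 3: time 17, value 24
- 1×option 1 + 2×option 3: time 17, value 23
- 1×option 1 + 1×option 2 + 1×option 3: time 15, value 21
Best: 26 marks.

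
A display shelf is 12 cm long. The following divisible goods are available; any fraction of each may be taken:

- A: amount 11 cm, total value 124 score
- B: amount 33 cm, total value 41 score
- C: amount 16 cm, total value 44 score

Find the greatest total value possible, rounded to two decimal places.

Take in order of value per unit:
- A (124/11 per unit): all 11 → value 124, running total 124.00
- C (44/16 per unit): 1 of 16 → value 1×44/16 = 2.7500, running total 126.75
Total 126.75.

126.75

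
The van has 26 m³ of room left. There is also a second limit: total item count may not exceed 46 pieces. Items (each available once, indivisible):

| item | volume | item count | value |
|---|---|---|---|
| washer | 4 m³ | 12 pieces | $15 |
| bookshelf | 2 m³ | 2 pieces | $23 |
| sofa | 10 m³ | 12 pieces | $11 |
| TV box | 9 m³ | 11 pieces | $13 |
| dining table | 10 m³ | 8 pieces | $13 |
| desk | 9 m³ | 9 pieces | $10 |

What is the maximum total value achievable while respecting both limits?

Feasible sets respecting both limits:
- washer+bookshelf+TV box+dining table: volume 25, item count 33, value 64
- washer+bookshelf+sofa+TV box: volume 25, item count 37, value 62
- washer+bookshelf+sofa+dining table: volume 26, item count 34, value 62
- washer+bookshelf+TV box+desk: volume 24, item count 34, value 61
Best: $64.

$64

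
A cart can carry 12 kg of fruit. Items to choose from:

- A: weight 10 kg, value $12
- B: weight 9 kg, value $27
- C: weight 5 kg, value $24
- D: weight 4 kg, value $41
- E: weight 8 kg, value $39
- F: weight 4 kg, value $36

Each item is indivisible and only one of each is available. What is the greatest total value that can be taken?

This is a 0/1 knapsack; check combinations near the capacity.
- D+E: weight 4+8=12, value 41+39=80
- D+F: weight 4+4=8, value 41+36=77
- E+F: weight 8+4=12, value 39+36=75
- C+D: weight 5+4=9, value 24+41=65
Best: $80.

$80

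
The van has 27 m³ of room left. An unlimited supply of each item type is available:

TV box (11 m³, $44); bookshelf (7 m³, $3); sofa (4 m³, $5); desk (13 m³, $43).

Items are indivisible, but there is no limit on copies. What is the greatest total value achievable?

$93

Best value-per-unit is TV box at 44/11; filling with it alone gives 2×44 = 88.
Optimal mix: 2×TV box + 1×sofa → volume 26, value 93.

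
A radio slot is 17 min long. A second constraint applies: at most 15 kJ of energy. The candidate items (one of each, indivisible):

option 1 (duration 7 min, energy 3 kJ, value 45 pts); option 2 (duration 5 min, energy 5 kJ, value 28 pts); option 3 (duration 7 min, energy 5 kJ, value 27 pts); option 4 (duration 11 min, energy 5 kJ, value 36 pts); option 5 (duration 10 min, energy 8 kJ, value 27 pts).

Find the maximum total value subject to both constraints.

73 pts

Feasible sets respecting both limits:
- option 1+option 2: duration 12, energy 8, value 73
- option 1+option 3: duration 14, energy 8, value 72
- option 1+option 5: duration 17, energy 11, value 72
- option 2+option 4: duration 16, energy 10, value 64
Best: 73 pts.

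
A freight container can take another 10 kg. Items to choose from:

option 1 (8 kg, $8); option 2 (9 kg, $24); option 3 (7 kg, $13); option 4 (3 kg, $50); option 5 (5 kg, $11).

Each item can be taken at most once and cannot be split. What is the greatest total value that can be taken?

Check high-value combinations within 10 kg:
- option 3+option 4: weight 7+3=10, value 13+50=63
- option 4+option 5: weight 3+5=8, value 50+11=61
- option 4: weight 3, value 50
Best: $63.

$63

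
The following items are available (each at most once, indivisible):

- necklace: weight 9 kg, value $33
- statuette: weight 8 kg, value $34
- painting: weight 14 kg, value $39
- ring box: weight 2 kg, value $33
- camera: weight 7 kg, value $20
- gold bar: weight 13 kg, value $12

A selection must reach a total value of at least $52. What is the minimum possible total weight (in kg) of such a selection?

9

Subsets with value ≥ 52, sorted by total weight:
- ring box+camera: weight 9, value 53
- statuette+ring box: weight 10, value 67
Minimum weight: 9 kg.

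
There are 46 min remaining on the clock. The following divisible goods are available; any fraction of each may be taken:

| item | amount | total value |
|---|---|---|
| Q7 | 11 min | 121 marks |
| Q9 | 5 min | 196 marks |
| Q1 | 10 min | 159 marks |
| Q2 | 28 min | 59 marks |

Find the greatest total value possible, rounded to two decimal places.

Take in order of value per unit:
- Q9 (196/5 per unit): all 5 → value 196, running total 196.00
- Q1 (159/10 per unit): all 10 → value 159, running total 355.00
- Q7 (121/11 per unit): all 11 → value 121, running total 476.00
- Q2 (59/28 per unit): 20 of 28 → value 20×59/28 = 42.1429, running total 518.14
Total 518.14.

518.14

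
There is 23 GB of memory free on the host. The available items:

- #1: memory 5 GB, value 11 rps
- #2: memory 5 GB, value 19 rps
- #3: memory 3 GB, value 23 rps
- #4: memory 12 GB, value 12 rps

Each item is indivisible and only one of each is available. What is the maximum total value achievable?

54 rps

This is a 0/1 knapsack; check combinations near the capacity.
- #2+#3+#4: memory 5+3+12=20, value 19+23+12=54
- #1+#2+#3: memory 5+5+3=13, value 11+19+23=53
- #1+#3+#4: memory 5+3+12=20, value 11+23+12=46
Best: 54 rps.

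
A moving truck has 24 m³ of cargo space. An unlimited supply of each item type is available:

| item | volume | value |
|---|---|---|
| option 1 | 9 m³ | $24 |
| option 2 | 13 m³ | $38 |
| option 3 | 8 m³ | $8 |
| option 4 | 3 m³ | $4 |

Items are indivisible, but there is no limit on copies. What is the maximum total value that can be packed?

Best value-per-unit is option 2 at 38/13; filling with it alone gives 1×38 = 38.
Optimal mix: 1×option 1 + 1×option 2 → volume 22, value 62.

$62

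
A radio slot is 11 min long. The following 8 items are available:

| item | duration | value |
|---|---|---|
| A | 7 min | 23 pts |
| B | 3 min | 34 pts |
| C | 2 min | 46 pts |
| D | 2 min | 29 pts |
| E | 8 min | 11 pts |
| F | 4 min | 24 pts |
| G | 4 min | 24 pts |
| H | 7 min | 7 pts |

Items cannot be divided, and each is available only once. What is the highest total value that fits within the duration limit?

133 pts

This is a 0/1 knapsack; check combinations near the capacity.
- B+C+D+F: duration 3+2+2+4=11, value 34+46+29+24=133
- B+C+D+G: duration 3+2+2+4=11, value 34+46+29+24=133
- B+C+D: duration 3+2+2=7, value 34+46+29=109
- B+C+F: duration 3+2+4=9, value 34+46+24=104
Best: 133 pts.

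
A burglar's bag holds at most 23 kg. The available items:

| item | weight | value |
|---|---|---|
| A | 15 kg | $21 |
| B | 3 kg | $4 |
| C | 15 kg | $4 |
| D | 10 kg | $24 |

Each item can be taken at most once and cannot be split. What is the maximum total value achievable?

Check high-value combinations within 23 kg:
- B+D: weight 3+10=13, value 4+24=28
- A+B: weight 15+3=18, value 21+4=25
- D: weight 10, value 24
- A: weight 15, value 21
- B+C: weight 3+15=18, value 4+4=8
Best: $28.

$28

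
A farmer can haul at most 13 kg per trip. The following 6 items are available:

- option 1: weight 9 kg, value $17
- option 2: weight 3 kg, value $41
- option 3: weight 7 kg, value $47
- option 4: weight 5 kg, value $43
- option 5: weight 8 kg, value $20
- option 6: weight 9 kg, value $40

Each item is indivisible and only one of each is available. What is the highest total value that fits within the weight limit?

$90

Check high-value combinations within 13 kg:
- option 3+option 4: weight 7+5=12, value 47+43=90
- option 2+option 3: weight 3+7=10, value 41+47=88
- option 2+option 4: weight 3+5=8, value 41+43=84
Best: $90.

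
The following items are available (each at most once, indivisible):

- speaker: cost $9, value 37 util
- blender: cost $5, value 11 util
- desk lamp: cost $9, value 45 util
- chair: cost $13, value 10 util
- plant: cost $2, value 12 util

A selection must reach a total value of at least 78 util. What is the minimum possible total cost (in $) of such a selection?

18

Subsets with value ≥ 78, sorted by total cost:
- speaker+desk lamp: cost 18, value 82
- speaker+desk lamp+plant: cost 20, value 94
Minimum cost: 18 $.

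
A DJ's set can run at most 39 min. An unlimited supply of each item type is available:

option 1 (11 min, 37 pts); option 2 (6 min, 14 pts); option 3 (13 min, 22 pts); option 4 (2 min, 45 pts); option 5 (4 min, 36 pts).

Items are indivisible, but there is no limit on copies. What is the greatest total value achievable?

Best value-per-unit is option 4 at 45/2, and filling with it alone uses duration 19×2=38. No mix of the others beats 19×45 = 855.

855 pts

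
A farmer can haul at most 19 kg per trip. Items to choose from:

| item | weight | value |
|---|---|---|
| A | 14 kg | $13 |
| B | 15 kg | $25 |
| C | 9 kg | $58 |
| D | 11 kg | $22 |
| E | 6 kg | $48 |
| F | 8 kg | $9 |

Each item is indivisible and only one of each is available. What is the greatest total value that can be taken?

$106

Check high-value combinations within 19 kg:
- C+E: weight 9+6=15, value 58+48=106
- D+E: weight 11+6=17, value 22+48=70
- C+F: weight 9+8=17, value 58+9=67
- C: weight 9, value 58
Best: $106.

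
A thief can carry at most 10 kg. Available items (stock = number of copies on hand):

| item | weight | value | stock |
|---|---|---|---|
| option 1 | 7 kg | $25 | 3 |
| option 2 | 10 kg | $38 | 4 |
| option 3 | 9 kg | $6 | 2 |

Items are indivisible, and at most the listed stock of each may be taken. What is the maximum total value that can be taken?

Best selections within weight 10 and stock limits:
- 1×option 2: weight 10, value 38
- 1×option 1: weight 7, value 25
Best: $38.

$38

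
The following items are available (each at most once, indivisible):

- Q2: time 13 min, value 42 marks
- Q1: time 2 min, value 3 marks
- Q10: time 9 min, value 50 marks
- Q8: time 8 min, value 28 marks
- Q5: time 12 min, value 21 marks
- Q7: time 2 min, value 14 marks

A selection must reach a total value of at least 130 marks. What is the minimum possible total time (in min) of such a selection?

32

Subsets with value ≥ 130, sorted by total time:
- Q2+Q10+Q8+Q7: time 32, value 134
- Q2+Q1+Q10+Q8+Q7: time 34, value 137
- Q2+Q1+Q10+Q5+Q7: time 38, value 130
Minimum time: 32 min.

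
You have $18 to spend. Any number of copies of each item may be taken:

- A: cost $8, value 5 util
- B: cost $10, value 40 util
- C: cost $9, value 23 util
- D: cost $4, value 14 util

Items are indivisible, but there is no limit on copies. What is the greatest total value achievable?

68 util

Best value-per-unit is B at 40/10; filling with it alone gives 1×40 = 40.
Optimal mix: 1×B + 2×D → cost 18, value 68.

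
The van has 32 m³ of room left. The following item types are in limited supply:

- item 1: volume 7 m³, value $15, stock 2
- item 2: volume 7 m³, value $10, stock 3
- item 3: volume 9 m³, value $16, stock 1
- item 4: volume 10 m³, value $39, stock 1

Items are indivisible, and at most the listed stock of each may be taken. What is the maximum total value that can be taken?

$79

Top feasible selections:
- 2×item 1 + 1×item 2 + 1×item 4: volume 31, value 79
- 1×item 1 + 2×item 2 + 1×item 4: volume 31, value 74
- 1×item 1 + 1×item 3 + 1×item 4: volume 26, value 70
- 2×item 1 + 1×item 4: volume 24, value 69
Best: $79.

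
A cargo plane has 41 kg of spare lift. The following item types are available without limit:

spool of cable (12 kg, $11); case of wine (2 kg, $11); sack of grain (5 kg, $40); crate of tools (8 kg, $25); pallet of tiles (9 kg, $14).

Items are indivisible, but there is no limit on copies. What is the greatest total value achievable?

Best value-per-unit is sack of grain at 40/5, and filling with it alone uses weight 8×5=40. No mix of the others beats 8×40 = 320.

$320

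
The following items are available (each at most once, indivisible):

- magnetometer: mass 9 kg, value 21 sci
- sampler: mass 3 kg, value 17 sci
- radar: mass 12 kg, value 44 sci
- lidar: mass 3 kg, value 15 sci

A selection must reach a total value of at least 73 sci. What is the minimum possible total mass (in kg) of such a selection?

Subsets with value ≥ 73, sorted by total mass:
- sampler+radar+lidar: mass 18, value 76
- magnetometer+sampler+radar: mass 24, value 82
- magnetometer+radar+lidar: mass 24, value 80
Minimum mass: 18 kg.

18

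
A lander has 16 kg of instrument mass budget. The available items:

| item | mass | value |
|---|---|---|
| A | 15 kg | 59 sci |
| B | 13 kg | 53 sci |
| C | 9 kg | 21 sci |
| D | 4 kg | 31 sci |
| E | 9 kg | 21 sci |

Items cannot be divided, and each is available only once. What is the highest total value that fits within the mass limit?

This is a 0/1 knapsack; check combinations near the capacity.
- A: mass 15, value 59
- B: mass 13, value 53
- C+D: mass 9+4=13, value 21+31=52
- D+E: mass 4+9=13, value 31+21=52
- D: mass 4, value 31
Best: 59 sci.

59 sci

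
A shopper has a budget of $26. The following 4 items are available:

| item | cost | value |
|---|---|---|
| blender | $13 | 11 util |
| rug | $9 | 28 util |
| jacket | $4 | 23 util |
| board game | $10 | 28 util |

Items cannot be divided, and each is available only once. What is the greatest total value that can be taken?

79 util

Check high-value combinations within $26:
- rug+jacket+board game: cost 9+4+10=23, value 28+23+28=79
- blender+rug+jacket: cost 13+9+4=26, value 11+28+23=62
- rug+board game: cost 9+10=19, value 28+28=56
Best: 79 util.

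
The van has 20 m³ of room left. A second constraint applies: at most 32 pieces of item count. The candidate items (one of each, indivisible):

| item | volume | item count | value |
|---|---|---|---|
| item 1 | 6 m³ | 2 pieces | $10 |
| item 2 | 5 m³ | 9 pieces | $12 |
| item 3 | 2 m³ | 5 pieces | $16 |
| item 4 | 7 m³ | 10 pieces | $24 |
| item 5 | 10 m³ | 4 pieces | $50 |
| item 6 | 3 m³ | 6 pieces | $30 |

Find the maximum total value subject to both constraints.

Feasible sets respecting both limits:
- item 2+item 3+item 5+item 6: volume 20, item count 24, value 108
- item 4+item 5+item 6: volume 20, item count 20, value 104
- item 3+item 5+item 6: volume 15, item count 15, value 96
Best: $108.

$108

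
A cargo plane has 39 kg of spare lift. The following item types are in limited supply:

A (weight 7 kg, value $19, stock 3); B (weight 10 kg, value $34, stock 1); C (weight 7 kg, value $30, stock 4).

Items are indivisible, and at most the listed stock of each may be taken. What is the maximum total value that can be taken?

Top feasible selections:
- 1×B + 4×C: weight 38, value 154
- 1×A + 1×B + 3×C: weight 38, value 143
- 1×A + 4×C: weight 35, value 139
- 2×A + 1×B + 2×C: weight 38, value 132
Best: $154.

$154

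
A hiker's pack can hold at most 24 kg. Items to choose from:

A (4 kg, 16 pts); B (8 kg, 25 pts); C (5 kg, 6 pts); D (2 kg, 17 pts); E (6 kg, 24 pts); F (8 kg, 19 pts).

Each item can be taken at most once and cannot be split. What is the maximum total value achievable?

85 pts

Check high-value combinations within 24 kg:
- B+D+E+F: weight 8+2+6+8=24, value 25+17+24+19=85
- A+B+D+E: weight 4+8+2+6=20, value 16+25+17+24=82
- A+B+D+F: weight 4+8+2+8=22, value 16+25+17+19=77
- A+D+E+F: weight 4+2+6+8=20, value 16+17+24+19=76
- B+C+D+E: weight 8+5+2+6=21, value 25+6+17+24=72
Best: 85 pts.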